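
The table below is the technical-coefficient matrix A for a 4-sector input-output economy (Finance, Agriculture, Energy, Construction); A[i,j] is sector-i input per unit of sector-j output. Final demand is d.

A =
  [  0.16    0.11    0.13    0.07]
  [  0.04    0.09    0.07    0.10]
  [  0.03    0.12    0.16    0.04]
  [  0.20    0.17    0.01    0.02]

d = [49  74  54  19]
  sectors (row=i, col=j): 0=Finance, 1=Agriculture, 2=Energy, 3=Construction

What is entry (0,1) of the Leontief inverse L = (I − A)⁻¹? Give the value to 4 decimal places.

L[0,1] = 0.1988

Form M = I − A:
  [  0.84   -0.11   -0.13   -0.07]
  [ -0.04    0.91   -0.07   -0.10]
  [ -0.03   -0.12    0.84   -0.04]
  [ -0.20   -0.17   -0.01    0.98]
Leontief inverse L = M⁻¹:
  [  1.2353    0.1988    0.2091    0.1171]
  [  0.0891    1.1482    0.1110    0.1281]
  [  0.0696    0.1826    1.2173    0.0733]
  [  0.2683    0.2416    0.0744    1.0673]
Total output x = L · d:
  x_0 = 1.2353·49 + 0.1988·74 + 0.2091·54 + 0.1171·19 = 88.7543
  x_1 = 0.0891·49 + 1.1482·74 + 0.1110·54 + 0.1281·19 = 97.7647
  x_2 = 0.0696·49 + 0.1826·74 + 1.2173·54 + 0.0733·19 = 84.0561
  x_3 = 0.2683·49 + 0.2416·74 + 0.0744·54 + 1.0673·19 = 55.3178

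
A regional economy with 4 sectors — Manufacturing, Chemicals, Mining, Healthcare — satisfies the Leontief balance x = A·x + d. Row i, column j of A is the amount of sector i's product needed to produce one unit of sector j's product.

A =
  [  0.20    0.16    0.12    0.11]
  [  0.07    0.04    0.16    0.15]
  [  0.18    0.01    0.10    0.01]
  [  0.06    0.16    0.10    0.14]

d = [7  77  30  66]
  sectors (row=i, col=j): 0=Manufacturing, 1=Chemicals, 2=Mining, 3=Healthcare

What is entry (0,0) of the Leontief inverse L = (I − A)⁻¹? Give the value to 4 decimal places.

L[0,0] = 1.3461

Form M = I − A:
  [  0.80   -0.16   -0.12   -0.11]
  [ -0.07    0.96   -0.16   -0.15]
  [ -0.18   -0.01    0.90   -0.01]
  [ -0.06   -0.16   -0.10    0.86]
Leontief inverse L = M⁻¹:
  [  1.3461    0.2638    0.2510    0.2211]
  [  0.1681    1.1085    0.2437    0.2177]
  [  0.2728    0.0677    1.1662    0.0603]
  [  0.1569    0.2325    0.1984    1.2257]
Total output x = L · d:
  x_0 = 1.3461·7 + 0.2638·77 + 0.2510·30 + 0.2211·66 = 51.8593
  x_1 = 0.1681·7 + 1.1085·77 + 0.2437·30 + 0.2177·66 = 108.2099
  x_2 = 0.2728·7 + 0.0677·77 + 1.1662·30 + 0.0603·66 = 46.0837
  x_3 = 0.1569·7 + 0.2325·77 + 0.1984·30 + 1.2257·66 = 105.8529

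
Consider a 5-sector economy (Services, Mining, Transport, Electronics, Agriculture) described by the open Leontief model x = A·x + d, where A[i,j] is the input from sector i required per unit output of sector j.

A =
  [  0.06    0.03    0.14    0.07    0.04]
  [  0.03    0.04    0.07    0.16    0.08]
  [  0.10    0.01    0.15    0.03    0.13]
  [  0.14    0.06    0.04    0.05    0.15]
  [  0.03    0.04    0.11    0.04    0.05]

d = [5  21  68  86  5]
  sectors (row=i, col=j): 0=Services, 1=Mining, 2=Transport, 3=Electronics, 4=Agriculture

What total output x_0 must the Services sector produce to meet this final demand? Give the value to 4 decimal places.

Form M = I − A:
  [  0.94   -0.03   -0.14   -0.07   -0.04]
  [ -0.03    0.96   -0.07   -0.16   -0.08]
  [ -0.10   -0.01    0.85   -0.03   -0.13]
  [ -0.14   -0.06   -0.04    0.95   -0.15]
  [ -0.03   -0.04   -0.11   -0.04    0.95]
Leontief inverse L = M⁻¹:
  [  1.1047    0.0468    0.2026    0.0996    0.0939]
  [  0.0812    1.0636    0.1284    0.1951    0.1414]
  [  0.1471    0.0291    1.2302    0.0625    0.1868]
  [  0.1841    0.0837    0.1149    1.0925    0.2030]
  [  0.0631    0.0532    0.1591    0.0646    1.0917]
Total output x = L · d:
  x_0 = 1.1047·5 + 0.0468·21 + 0.2026·68 + 0.0996·86 + 0.0939·5 = 29.3237
  x_1 = 0.0812·5 + 1.0636·21 + 0.1284·68 + 0.1951·86 + 0.1414·5 = 48.9640
  x_2 = 0.1471·5 + 0.0291·21 + 1.2302·68 + 0.0625·86 + 0.1868·5 = 91.3059
  x_3 = 0.1841·5 + 0.0837·21 + 0.1149·68 + 1.0925·86 + 0.2030·5 = 105.4578
  x_4 = 0.0631·5 + 0.0532·21 + 0.1591·68 + 0.0646·86 + 1.0917·5 = 23.2634

29.3237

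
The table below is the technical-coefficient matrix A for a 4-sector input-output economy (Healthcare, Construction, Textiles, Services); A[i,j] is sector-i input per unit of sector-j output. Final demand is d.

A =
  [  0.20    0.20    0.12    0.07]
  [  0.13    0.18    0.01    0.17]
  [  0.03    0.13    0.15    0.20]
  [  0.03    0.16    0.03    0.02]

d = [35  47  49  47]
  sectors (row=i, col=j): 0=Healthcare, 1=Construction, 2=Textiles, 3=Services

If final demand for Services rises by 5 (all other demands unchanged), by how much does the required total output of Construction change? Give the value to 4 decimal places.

1.2980

Form M = I − A:
  [  0.80   -0.20   -0.12   -0.07]
  [ -0.13    0.82   -0.01   -0.17]
  [ -0.03   -0.13    0.85   -0.20]
  [ -0.03   -0.16   -0.03    0.98]
Leontief inverse L = M⁻¹:
  [  1.3295    0.3958    0.1996    0.2043]
  [  0.2288    1.3350    0.0572    0.2596]
  [  0.1010    0.2743    1.2046    0.3006]
  [  0.0811    0.2385    0.0523    1.0783]
Total output x = L · d:
  x_0 = 1.3295·35 + 0.3958·47 + 0.1996·49 + 0.2043·47 = 84.5143
  x_1 = 0.2288·35 + 1.3350·47 + 0.0572·49 + 0.2596·47 = 85.7585
  x_2 = 0.1010·35 + 0.2743·47 + 1.2046·49 + 0.3006·47 = 89.5788
  x_3 = 0.0811·35 + 0.2385·47 + 0.0523·49 + 1.0783·47 = 67.2899
Δx_1 = L[1,3] · Δd_3 = 0.2596 · 5 = 1.2980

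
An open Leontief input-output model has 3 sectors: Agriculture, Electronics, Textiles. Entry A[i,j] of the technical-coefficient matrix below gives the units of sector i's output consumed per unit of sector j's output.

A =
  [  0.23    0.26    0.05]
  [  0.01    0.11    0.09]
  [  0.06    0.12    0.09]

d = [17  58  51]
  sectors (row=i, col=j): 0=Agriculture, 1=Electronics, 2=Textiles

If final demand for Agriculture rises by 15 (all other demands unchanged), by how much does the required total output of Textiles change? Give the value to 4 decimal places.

Form M = I − A:
  [  0.77   -0.26   -0.05]
  [ -0.01    0.89   -0.09]
  [ -0.06   -0.12    0.91]
Leontief inverse L = M⁻¹:
  [  1.3126    0.3985    0.1115]
  [  0.0238    1.1460    0.1147]
  [  0.0897    0.1774    1.1214]
Total output x = L · d:
  x_0 = 1.3126·17 + 0.3985·58 + 0.1115·51 = 51.1137
  x_1 = 0.0238·17 + 1.1460·58 + 0.1147·51 = 72.7207
  x_2 = 0.0897·17 + 0.1774·58 + 1.1214·51 = 69.0036
Δx_2 = L[2,0] · Δd_0 = 0.0897 · 15 = 1.3453

1.3453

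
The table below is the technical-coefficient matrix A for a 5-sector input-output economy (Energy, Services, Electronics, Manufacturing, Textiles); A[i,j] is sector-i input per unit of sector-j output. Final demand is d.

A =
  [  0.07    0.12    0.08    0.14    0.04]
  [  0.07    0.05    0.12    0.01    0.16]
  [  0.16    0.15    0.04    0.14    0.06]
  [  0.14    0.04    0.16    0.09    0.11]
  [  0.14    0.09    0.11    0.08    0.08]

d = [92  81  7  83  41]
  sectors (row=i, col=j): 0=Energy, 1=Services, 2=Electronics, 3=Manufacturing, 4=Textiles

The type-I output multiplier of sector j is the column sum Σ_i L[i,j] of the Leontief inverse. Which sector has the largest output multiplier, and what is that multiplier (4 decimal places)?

Energy (2.1299)

Form M = I − A:
  [  0.93   -0.12   -0.08   -0.14   -0.04]
  [ -0.07    0.95   -0.12   -0.01   -0.16]
  [ -0.16   -0.15    0.96   -0.14   -0.06]
  [ -0.14   -0.04   -0.16    0.91   -0.11]
  [ -0.14   -0.09   -0.11   -0.08    0.92]
Leontief inverse L = M⁻¹:
  [  1.1713    0.1961    0.1728    0.2197    0.1226]
  [  0.1661    1.1297    0.1957    0.0880    0.2270]
  [  0.2757    0.2416    1.1522    0.2362    0.1574]
  [  0.2663    0.1443    0.2627    1.1992    0.1972]
  [  0.2506    0.1818    0.2061    0.1746    1.1638]
Total output x = L · d:
  x_0 = 1.1713·92 + 0.1961·81 + 0.1728·7 + 0.2197·83 + 0.1226·41 = 148.1119
  x_1 = 0.1661·92 + 1.1297·81 + 0.1957·7 + 0.0880·83 + 0.2270·41 = 124.7776
  x_2 = 0.2757·92 + 0.2416·81 + 1.1522·7 + 0.2362·83 + 0.1574·41 = 79.0517
  x_3 = 0.2663·92 + 0.1443·81 + 0.2627·7 + 1.1992·83 + 0.1972·41 = 145.6395
  x_4 = 0.2506·92 + 0.1818·81 + 0.2061·7 + 0.1746·83 + 1.1638·41 = 101.4266
Output multipliers (column sums of L):
  Energy: 2.1299
  Services: 1.8935
  Electronics: 1.9895
  Manufacturing: 1.9177
  Textiles: 1.8679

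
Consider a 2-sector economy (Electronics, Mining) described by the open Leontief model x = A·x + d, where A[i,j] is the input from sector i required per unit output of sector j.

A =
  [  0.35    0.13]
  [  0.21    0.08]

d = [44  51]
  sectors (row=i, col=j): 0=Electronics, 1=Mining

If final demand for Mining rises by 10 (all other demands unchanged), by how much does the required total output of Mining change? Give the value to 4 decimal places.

Form M = I − A:
  [  0.65   -0.13]
  [ -0.21    0.92]
Leontief inverse L = M⁻¹:
  [  1.6121    0.2278]
  [  0.3680    1.1390]
Total output x = L · d:
  x_0 = 1.6121·44 + 0.2278·51 = 82.5477
  x_1 = 0.3680·44 + 1.1390·51 = 74.2772
Δx_1 = L[1,1] · Δd_1 = 1.1390 · 10 = 11.3895

11.3895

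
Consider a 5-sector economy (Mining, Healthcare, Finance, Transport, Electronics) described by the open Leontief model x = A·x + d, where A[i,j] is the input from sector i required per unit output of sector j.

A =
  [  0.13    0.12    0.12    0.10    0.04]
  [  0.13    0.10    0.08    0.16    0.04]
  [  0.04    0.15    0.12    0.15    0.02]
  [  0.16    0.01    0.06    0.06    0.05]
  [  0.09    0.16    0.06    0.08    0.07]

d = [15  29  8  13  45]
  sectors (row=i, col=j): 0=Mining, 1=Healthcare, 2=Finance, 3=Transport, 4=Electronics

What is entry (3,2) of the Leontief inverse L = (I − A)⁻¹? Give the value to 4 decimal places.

L[3,2] = 0.1208

Form M = I − A:
  [  0.87   -0.12   -0.12   -0.10   -0.04]
  [ -0.13    0.90   -0.08   -0.16   -0.04]
  [ -0.04   -0.15    0.88   -0.15   -0.02]
  [ -0.16   -0.01   -0.06    0.94   -0.05]
  [ -0.09   -0.16   -0.06   -0.08    0.93]
Leontief inverse L = M⁻¹:
  [  1.2376    0.2159    0.2079    0.2082    0.0782]
  [  0.2411    1.1875    0.1640    0.2607    0.0790]
  [  0.1413    0.2310    1.1974    0.2501    0.0552]
  [  0.2324    0.0772    0.1208    1.1275    0.0765]
  [  0.1904    0.2467    0.1360    0.1781    1.1066]
Total output x = L · d:
  x_0 = 1.2376·15 + 0.2159·29 + 0.2079·8 + 0.2082·13 + 0.0782·45 = 32.7139
  x_1 = 0.2411·15 + 1.1875·29 + 0.1640·8 + 0.2607·13 + 0.0790·45 = 46.3099
  x_2 = 0.1413·15 + 0.2310·29 + 1.1974·8 + 0.2501·13 + 0.0552·45 = 24.1344
  x_3 = 0.2324·15 + 0.0772·29 + 0.1208·8 + 1.1275·13 + 0.0765·45 = 24.7935
  x_4 = 0.1904·15 + 0.2467·29 + 0.1360·8 + 0.1781·13 + 1.1066·45 = 63.2101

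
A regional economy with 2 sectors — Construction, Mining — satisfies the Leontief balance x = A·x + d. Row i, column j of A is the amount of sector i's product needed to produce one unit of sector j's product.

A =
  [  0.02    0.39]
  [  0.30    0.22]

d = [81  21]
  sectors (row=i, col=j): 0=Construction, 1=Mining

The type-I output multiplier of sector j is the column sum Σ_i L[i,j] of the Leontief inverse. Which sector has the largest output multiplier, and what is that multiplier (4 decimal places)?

Form M = I − A:
  [  0.98   -0.39]
  [ -0.30    0.78]
Leontief inverse L = M⁻¹:
  [  1.2048    0.6024]
  [  0.4634    1.5137]
Total output x = L · d:
  x_0 = 1.2048·81 + 0.6024·21 = 110.2410
  x_1 = 0.4634·81 + 1.5137·21 = 69.3234
Output multipliers (column sums of L):
  Construction: 1.6682
  Mining: 2.1162

Mining (2.1162)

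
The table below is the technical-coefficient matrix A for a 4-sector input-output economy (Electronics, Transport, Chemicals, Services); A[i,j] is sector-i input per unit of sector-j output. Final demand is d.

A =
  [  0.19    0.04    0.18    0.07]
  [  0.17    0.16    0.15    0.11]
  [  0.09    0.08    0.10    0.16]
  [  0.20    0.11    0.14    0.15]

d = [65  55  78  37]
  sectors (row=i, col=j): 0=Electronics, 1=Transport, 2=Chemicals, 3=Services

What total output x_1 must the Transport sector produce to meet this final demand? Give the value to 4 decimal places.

128.6379

Form M = I − A:
  [  0.81   -0.04   -0.18   -0.07]
  [ -0.17    0.84   -0.15   -0.11]
  [ -0.09   -0.08    0.90   -0.16]
  [ -0.20   -0.11   -0.14    0.85]
Leontief inverse L = M⁻¹:
  [  1.3403    0.1182    0.3166    0.1853]
  [  0.3664    1.2724    0.3252    0.2561]
  [  0.2381    0.1639    1.2284    0.2720]
  [  0.4020    0.2195    0.3189    1.2980]
Total output x = L · d:
  x_0 = 1.3403·65 + 0.1182·55 + 0.3166·78 + 0.1853·37 = 125.1718
  x_1 = 0.3664·65 + 1.2724·55 + 0.3252·78 + 0.2561·37 = 128.6379
  x_2 = 0.2381·65 + 0.1639·55 + 1.2284·78 + 0.2720·37 = 130.3697
  x_3 = 0.4020·65 + 0.2195·55 + 0.3189·78 + 1.2980·37 = 111.1015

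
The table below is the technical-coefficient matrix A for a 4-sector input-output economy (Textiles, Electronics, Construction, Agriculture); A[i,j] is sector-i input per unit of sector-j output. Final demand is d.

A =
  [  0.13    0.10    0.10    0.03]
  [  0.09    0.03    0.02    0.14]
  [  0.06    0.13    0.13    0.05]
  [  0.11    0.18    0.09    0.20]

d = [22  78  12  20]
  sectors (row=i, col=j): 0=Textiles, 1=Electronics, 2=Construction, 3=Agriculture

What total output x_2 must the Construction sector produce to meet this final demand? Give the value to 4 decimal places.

33.7561

Form M = I − A:
  [  0.87   -0.10   -0.10   -0.03]
  [ -0.09    0.97   -0.02   -0.14]
  [ -0.06   -0.13    0.87   -0.05]
  [ -0.11   -0.18   -0.09    0.80]
Leontief inverse L = M⁻¹:
  [  1.1862    0.1573    0.1484    0.0813]
  [  0.1425    1.0911    0.0622    0.2002]
  [  0.1151    0.1905    1.1785    0.1113]
  [  0.2081    0.2885    0.1670    1.3187]
Total output x = L · d:
  x_0 = 1.1862·22 + 0.1573·78 + 0.1484·12 + 0.0813·20 = 41.7683
  x_1 = 0.1425·22 + 1.0911·78 + 0.0622·12 + 0.2002·20 = 92.9888
  x_2 = 0.1151·22 + 0.1905·78 + 1.1785·12 + 0.1113·20 = 33.7561
  x_3 = 0.2081·22 + 0.2885·78 + 0.1670·12 + 1.3187·20 = 55.4632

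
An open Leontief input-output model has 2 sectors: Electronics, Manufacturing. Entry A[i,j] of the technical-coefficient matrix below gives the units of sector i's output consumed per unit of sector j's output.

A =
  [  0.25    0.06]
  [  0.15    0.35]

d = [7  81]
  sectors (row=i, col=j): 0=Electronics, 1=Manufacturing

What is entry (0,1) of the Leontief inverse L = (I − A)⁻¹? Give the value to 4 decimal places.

L[0,1] = 0.1254

Form M = I − A:
  [  0.75   -0.06]
  [ -0.15    0.65]
Leontief inverse L = M⁻¹:
  [  1.3584    0.1254]
  [  0.3135    1.5674]
Total output x = L · d:
  x_0 = 1.3584·7 + 0.1254·81 = 19.6656
  x_1 = 0.3135·7 + 1.5674·81 = 129.1536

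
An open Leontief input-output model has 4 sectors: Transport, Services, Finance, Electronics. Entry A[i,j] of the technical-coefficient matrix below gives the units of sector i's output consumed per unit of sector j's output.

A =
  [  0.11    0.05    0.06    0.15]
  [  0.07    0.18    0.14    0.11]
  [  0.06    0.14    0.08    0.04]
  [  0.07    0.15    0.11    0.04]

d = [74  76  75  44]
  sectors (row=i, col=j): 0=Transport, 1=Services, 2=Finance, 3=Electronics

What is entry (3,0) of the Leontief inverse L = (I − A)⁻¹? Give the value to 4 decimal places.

L[3,0] = 0.1165

Form M = I − A:
  [  0.89   -0.05   -0.06   -0.15]
  [ -0.07    0.82   -0.14   -0.11]
  [ -0.06   -0.14    0.92   -0.04]
  [ -0.07   -0.15   -0.11    0.96]
Leontief inverse L = M⁻¹:
  [  1.1574    0.1275    0.1189    0.2004]
  [  0.1316    1.2991    0.2277    0.1789]
  [  0.1006    0.2163    1.1369    0.0879]
  [  0.1165    0.2371    0.1745    1.0943]
Total output x = L · d:
  x_0 = 1.1574·74 + 0.1275·76 + 0.1189·75 + 0.2004·44 = 113.0712
  x_1 = 0.1316·74 + 1.2991·76 + 0.2277·75 + 0.1789·44 = 133.4195
  x_2 = 0.1006·74 + 0.2163·76 + 1.1369·75 + 0.0879·44 = 113.0196
  x_3 = 0.1165·74 + 0.2371·76 + 0.1745·75 + 1.0943·44 = 87.8751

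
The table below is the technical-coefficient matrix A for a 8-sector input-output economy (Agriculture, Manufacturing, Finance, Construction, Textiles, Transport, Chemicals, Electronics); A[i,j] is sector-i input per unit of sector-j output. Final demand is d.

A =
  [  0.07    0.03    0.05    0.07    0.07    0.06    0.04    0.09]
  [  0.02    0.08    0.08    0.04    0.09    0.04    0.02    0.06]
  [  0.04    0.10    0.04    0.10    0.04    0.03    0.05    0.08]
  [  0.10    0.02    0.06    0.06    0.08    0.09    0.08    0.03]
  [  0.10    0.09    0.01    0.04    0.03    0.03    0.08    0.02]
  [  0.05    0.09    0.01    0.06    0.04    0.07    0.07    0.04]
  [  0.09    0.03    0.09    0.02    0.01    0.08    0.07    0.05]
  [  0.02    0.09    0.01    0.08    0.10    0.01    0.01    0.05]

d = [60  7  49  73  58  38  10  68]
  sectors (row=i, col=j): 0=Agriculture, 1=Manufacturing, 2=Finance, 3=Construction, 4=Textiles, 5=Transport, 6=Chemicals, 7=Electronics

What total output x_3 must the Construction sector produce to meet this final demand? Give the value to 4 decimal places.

Form M = I − A:
  [  0.93   -0.03   -0.05   -0.07   -0.07   -0.06   -0.04   -0.09]
  [ -0.02    0.92   -0.08   -0.04   -0.09   -0.04   -0.02   -0.06]
  [ -0.04   -0.10    0.96   -0.10   -0.04   -0.03   -0.05   -0.08]
  [ -0.10   -0.02   -0.06    0.94   -0.08   -0.09   -0.08   -0.03]
  [ -0.10   -0.09   -0.01   -0.04    0.97   -0.03   -0.08   -0.02]
  [ -0.05   -0.09   -0.01   -0.06   -0.04    0.93   -0.07   -0.04]
  [ -0.09   -0.03   -0.09   -0.02   -0.01   -0.08    0.93   -0.05]
  [ -0.02   -0.09   -0.01   -0.08   -0.10   -0.01   -0.01    0.95]
Leontief inverse L = M⁻¹:
  [  1.1236    0.0864    0.0850    0.1214    0.1216    0.1034    0.0849    0.1343]
  [  0.0649    1.1354    0.1121    0.0853    0.1356    0.0754    0.0590    0.0991]
  [  0.0918    0.1555    1.0806    0.1498    0.0948    0.0744    0.0934    0.1243]
  [  0.1620    0.0792    0.1008    1.1142    0.1305    0.1414    0.1327    0.0797]
  [  0.1450    0.1330    0.0470    0.0791    1.0725    0.0695    0.1166    0.0602]
  [  0.0973    0.1390    0.0467    0.1019    0.0854    1.1120    0.1103    0.0796]
  [  0.1365    0.0823    0.1252    0.0688    0.0546    0.1214    1.1104    0.0955]
  [  0.0621    0.1340    0.0390    0.1162    0.1418    0.0423    0.0446    1.0811]
Total output x = L · d:
  x_0 = 1.1236·60 + 0.0864·7 + 0.0850·49 + 0.1214·73 + 0.1216·58 + 0.1034·38 + 0.0849·10 + 0.1343·68 = 102.0068
  x_1 = 0.0649·60 + 1.1354·7 + 0.1121·49 + 0.0853·73 + 0.1356·58 + 0.0754·38 + 0.0590·10 + 0.0991·68 = 41.6260
  x_2 = 0.0918·60 + 0.1555·7 + 1.0806·49 + 0.1498·73 + 0.0948·58 + 0.0744·38 + 0.0934·10 + 0.1243·68 = 88.1878
  x_3 = 0.1620·60 + 0.0792·7 + 0.1008·49 + 1.1142·73 + 0.1305·58 + 0.1414·38 + 0.1327·10 + 0.0797·68 = 116.2375
  x_4 = 0.1450·60 + 0.1330·7 + 0.0470·49 + 0.0791·73 + 1.0725·58 + 0.0695·38 + 0.1166·10 + 0.0602·68 = 87.8221
  x_5 = 0.0973·60 + 0.1390·7 + 0.0467·49 + 0.1019·73 + 0.0854·58 + 1.1120·38 + 0.1103·10 + 0.0796·68 = 70.2590
  x_6 = 0.1365·60 + 0.0823·7 + 0.1252·49 + 0.0688·73 + 0.0546·58 + 0.1214·38 + 1.1104·10 + 0.0955·68 = 45.3036
  x_7 = 0.0621·60 + 0.1340·7 + 0.0390·49 + 0.1162·73 + 0.1418·58 + 0.0423·38 + 0.0446·10 + 1.0811·68 = 98.8476

116.2375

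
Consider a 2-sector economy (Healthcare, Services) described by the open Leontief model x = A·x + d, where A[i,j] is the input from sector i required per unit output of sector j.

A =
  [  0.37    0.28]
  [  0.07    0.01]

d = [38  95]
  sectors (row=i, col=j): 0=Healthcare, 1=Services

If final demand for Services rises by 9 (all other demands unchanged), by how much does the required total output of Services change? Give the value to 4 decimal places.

9.3859

Form M = I − A:
  [  0.63   -0.28]
  [ -0.07    0.99]
Leontief inverse L = M⁻¹:
  [  1.6388    0.4635]
  [  0.1159    1.0429]
Total output x = L · d:
  x_0 = 1.6388·38 + 0.4635·95 = 106.3069
  x_1 = 0.1159·38 + 1.0429·95 = 103.4762
Δx_1 = L[1,1] · Δd_1 = 1.0429 · 9 = 9.3859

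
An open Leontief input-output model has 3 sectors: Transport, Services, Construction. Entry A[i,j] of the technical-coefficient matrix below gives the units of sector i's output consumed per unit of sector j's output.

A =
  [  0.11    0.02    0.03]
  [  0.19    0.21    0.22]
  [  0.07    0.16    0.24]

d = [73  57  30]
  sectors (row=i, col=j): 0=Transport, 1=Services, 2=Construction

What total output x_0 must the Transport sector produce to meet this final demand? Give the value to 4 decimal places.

86.9616

Form M = I − A:
  [  0.89   -0.02   -0.03]
  [ -0.19    0.79   -0.22]
  [ -0.07   -0.16    0.76]
Leontief inverse L = M⁻¹:
  [  1.1366    0.0402    0.0565]
  [  0.3214    1.3560    0.4052]
  [  0.1723    0.2892    1.4063]
Total output x = L · d:
  x_0 = 1.1366·73 + 0.0402·57 + 0.0565·30 = 86.9616
  x_1 = 0.3214·73 + 1.3560·57 + 0.4052·30 = 112.9095
  x_2 = 0.1723·73 + 0.2892·57 + 1.4063·30 = 71.2537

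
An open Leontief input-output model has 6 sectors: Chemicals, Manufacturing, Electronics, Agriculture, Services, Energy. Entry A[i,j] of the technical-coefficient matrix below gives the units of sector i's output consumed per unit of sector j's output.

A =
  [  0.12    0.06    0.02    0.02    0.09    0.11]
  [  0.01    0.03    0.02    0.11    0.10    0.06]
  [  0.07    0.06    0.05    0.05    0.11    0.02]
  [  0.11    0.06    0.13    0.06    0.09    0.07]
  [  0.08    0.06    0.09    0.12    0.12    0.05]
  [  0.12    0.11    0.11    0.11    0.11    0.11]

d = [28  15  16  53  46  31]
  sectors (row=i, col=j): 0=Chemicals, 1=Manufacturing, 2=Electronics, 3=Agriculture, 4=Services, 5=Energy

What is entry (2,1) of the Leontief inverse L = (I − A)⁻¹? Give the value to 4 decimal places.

L[2,1] = 0.1006

Form M = I − A:
  [  0.88   -0.06   -0.02   -0.02   -0.09   -0.11]
  [ -0.01    0.97   -0.02   -0.11   -0.10   -0.06]
  [ -0.07   -0.06    0.95   -0.05   -0.11   -0.02]
  [ -0.11   -0.06   -0.13    0.94   -0.09   -0.07]
  [ -0.08   -0.06   -0.09   -0.12    0.88   -0.05]
  [ -0.12   -0.11   -0.11   -0.11   -0.11    0.89]
Leontief inverse L = M⁻¹:
  [  1.1940    0.1143    0.0759    0.0855    0.1750    0.1735]
  [  0.0683    1.0722    0.0746    0.1646    0.1681    0.1048]
  [  0.1265    0.1006    1.0962    0.1034    0.1801    0.0653]
  [  0.1945    0.1215    0.1956    1.1330    0.1911    0.1365]
  [  0.1657    0.1212    0.1621    0.1959    1.2219    0.1164]
  [  0.2296    0.1904    0.1991    0.2089    0.2413    1.1993]
Total output x = L · d:
  x_0 = 1.1940·28 + 0.1143·15 + 0.0759·16 + 0.0855·53 + 0.1750·46 + 0.1735·31 = 54.3217
  x_1 = 0.0683·28 + 1.0722·15 + 0.0746·16 + 0.1646·53 + 0.1681·46 + 0.1048·31 = 38.8931
  x_2 = 0.1265·28 + 0.1006·15 + 1.0962·16 + 0.1034·53 + 0.1801·46 + 0.0653·31 = 38.3825
  x_3 = 0.1945·28 + 0.1215·15 + 0.1956·16 + 1.1330·53 + 0.1911·46 + 0.1365·31 = 83.4665
  x_4 = 0.1657·28 + 0.1212·15 + 0.1621·16 + 0.1959·53 + 1.2219·46 + 0.1164·31 = 79.2507
  x_5 = 0.2296·28 + 0.1904·15 + 0.1991·16 + 0.2089·53 + 0.2413·46 + 1.1993·31 = 71.8178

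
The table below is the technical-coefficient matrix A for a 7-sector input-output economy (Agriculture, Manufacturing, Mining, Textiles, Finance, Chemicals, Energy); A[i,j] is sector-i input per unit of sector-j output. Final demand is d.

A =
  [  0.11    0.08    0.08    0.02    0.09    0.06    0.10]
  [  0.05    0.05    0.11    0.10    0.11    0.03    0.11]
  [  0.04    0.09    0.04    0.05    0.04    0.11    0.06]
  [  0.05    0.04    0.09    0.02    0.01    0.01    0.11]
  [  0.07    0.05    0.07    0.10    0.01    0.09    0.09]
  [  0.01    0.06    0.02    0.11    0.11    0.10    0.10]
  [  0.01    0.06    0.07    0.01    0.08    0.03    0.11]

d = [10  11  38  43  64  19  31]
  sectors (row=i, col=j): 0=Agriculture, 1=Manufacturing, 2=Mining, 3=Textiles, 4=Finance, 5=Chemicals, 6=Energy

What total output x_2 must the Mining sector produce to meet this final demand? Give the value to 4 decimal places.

Form M = I − A:
  [  0.89   -0.08   -0.08   -0.02   -0.09   -0.06   -0.10]
  [ -0.05    0.95   -0.11   -0.10   -0.11   -0.03   -0.11]
  [ -0.04   -0.09    0.96   -0.05   -0.04   -0.11   -0.06]
  [ -0.05   -0.04   -0.09    0.98   -0.01   -0.01   -0.11]
  [ -0.07   -0.05   -0.07   -0.10    0.99   -0.09   -0.09]
  [ -0.01   -0.06   -0.02   -0.11   -0.11    0.90   -0.10]
  [ -0.01   -0.06   -0.07   -0.01   -0.08   -0.03    0.89]
Leontief inverse L = M⁻¹:
  [  1.1587    0.1435    0.1488    0.0778    0.1577    0.1234    0.1974]
  [  0.0957    1.1117    0.1790    0.1539    0.1678    0.0907    0.2064]
  [  0.0734    0.1378    1.0934    0.1004    0.0960    0.1585    0.1389]
  [  0.0755    0.0789    0.1304    1.0486    0.0501    0.0458    0.1669]
  [  0.1073    0.1034    0.1280    0.1458    1.0678    0.1405    0.1753]
  [  0.0474    0.1123    0.0823    0.1648    0.1653    1.1528    0.1914]
  [  0.0373    0.1014    0.1155    0.0496    0.1227    0.0720    1.1747]
Total output x = L · d:
  x_0 = 1.1587·10 + 0.1435·11 + 0.1488·38 + 0.0778·43 + 0.1577·64 + 0.1234·19 + 0.1974·31 = 40.7276
  x_1 = 0.0957·10 + 1.1117·11 + 0.1790·38 + 0.1539·43 + 0.1678·64 + 0.0907·19 + 0.2064·31 = 45.4627
  x_2 = 0.0734·10 + 0.1378·11 + 1.0934·38 + 0.1004·43 + 0.0960·64 + 0.1585·19 + 0.1389·31 = 61.5778
  x_3 = 0.0755·10 + 0.0789·11 + 0.1304·38 + 1.0486·43 + 0.0501·64 + 0.0458·19 + 0.1669·31 = 60.9179
  x_4 = 0.1073·10 + 0.1034·11 + 0.1280·38 + 0.1458·43 + 1.0678·64 + 0.1405·19 + 0.1753·31 = 89.7834
  x_5 = 0.0474·10 + 0.1123·11 + 0.0823·38 + 0.1648·43 + 0.1653·64 + 1.1528·19 + 0.1914·31 = 50.3429
  x_6 = 0.0373·10 + 0.1014·11 + 0.1155·38 + 0.0496·43 + 0.1227·64 + 0.0720·19 + 1.1747·31 = 53.6490

61.5778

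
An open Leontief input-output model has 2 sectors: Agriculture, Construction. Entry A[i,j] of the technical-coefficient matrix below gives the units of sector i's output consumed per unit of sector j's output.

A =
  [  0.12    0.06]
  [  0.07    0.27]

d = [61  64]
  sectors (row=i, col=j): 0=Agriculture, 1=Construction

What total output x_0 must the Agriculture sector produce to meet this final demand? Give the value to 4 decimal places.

Form M = I − A:
  [  0.88   -0.06]
  [ -0.07    0.73]
Leontief inverse L = M⁻¹:
  [  1.1438    0.0940]
  [  0.1097    1.3789]
Total output x = L · d:
  x_0 = 1.1438·61 + 0.0940·64 = 75.7913
  x_1 = 0.1097·61 + 1.3789·64 = 94.9389

75.7913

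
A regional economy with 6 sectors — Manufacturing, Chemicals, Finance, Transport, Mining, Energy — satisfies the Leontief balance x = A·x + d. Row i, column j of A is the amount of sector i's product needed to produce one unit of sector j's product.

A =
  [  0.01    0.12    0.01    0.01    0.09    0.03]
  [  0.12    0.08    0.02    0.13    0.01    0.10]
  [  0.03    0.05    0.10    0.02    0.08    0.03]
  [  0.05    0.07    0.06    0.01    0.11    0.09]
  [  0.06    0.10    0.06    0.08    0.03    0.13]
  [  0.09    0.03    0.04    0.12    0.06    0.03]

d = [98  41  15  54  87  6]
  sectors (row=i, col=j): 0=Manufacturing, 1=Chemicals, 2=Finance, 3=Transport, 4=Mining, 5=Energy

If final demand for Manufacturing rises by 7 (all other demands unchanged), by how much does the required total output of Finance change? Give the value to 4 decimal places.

Form M = I − A:
  [  0.99   -0.12   -0.01   -0.01   -0.09   -0.03]
  [ -0.12    0.92   -0.02   -0.13   -0.01   -0.10]
  [ -0.03   -0.05    0.90   -0.02   -0.08   -0.03]
  [ -0.05   -0.07   -0.06    0.99   -0.11   -0.09]
  [ -0.06   -0.10   -0.06   -0.08    0.97   -0.13]
  [ -0.09   -0.03   -0.04   -0.12   -0.06    0.97]
Leontief inverse L = M⁻¹:
  [  1.0453    0.1559    0.0288    0.0489    0.1108    0.0687]
  [  0.1651    1.1358    0.0493    0.1746    0.0600    0.1480]
  [  0.0599    0.0870    1.1273    0.0515    0.1093    0.0651]
  [  0.0914    0.1174    0.0897    1.0564    0.1452    0.1352]
  [  0.1093    0.1521    0.0930    0.1316    1.0763    0.1784]
  [  0.1226    0.0771    0.0675    0.1509    0.1012    1.0723]
Total output x = L · d:
  x_0 = 1.0453·98 + 0.1559·41 + 0.0288·15 + 0.0489·54 + 0.1108·87 + 0.0687·6 = 121.9504
  x_1 = 0.1651·98 + 1.1358·41 + 0.0493·15 + 0.1746·54 + 0.0600·87 + 0.1480·6 = 79.0246
  x_2 = 0.0599·98 + 0.0870·41 + 1.1273·15 + 0.0515·54 + 0.1093·87 + 0.0651·6 = 39.0243
  x_3 = 0.0914·98 + 0.1174·41 + 0.0897·15 + 1.0564·54 + 0.1452·87 + 0.1352·6 = 85.6062
  x_4 = 0.1093·98 + 0.1521·41 + 0.0930·15 + 0.1316·54 + 1.0763·87 + 0.1784·6 = 120.1592
  x_5 = 0.1226·98 + 0.0771·41 + 0.0675·15 + 0.1509·54 + 0.1012·87 + 1.0723·6 = 39.5768
Δx_2 = L[2,0] · Δd_0 = 0.0599 · 7 = 0.4190

0.4190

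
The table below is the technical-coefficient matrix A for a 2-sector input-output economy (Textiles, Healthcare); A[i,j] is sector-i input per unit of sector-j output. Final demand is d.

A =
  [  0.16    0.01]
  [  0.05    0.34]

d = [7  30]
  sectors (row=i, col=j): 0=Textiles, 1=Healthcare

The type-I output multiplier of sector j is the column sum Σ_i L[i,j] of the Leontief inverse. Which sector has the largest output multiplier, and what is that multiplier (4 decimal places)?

Healthcare (1.5346)

Form M = I − A:
  [  0.84   -0.01]
  [ -0.05    0.66]
Leontief inverse L = M⁻¹:
  [  1.1916    0.0181]
  [  0.0903    1.5165]
Total output x = L · d:
  x_0 = 1.1916·7 + 0.0181·30 = 8.8825
  x_1 = 0.0903·7 + 1.5165·30 = 46.1275
Output multipliers (column sums of L):
  Textiles: 1.2818
  Healthcare: 1.5346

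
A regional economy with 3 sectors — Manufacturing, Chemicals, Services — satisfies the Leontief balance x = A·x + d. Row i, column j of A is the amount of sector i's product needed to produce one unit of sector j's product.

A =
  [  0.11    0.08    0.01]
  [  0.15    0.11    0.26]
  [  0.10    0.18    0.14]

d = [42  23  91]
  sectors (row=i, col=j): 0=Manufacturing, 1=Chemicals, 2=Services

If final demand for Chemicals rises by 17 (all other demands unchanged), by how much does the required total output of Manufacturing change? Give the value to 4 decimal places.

1.9173

Form M = I − A:
  [  0.89   -0.08   -0.01]
  [ -0.15    0.89   -0.26]
  [ -0.10   -0.18    0.86]
Leontief inverse L = M⁻¹:
  [  1.1479    0.1128    0.0474]
  [  0.2476    1.2211    0.3720]
  [  0.1853    0.2687    1.2462]
Total output x = L · d:
  x_0 = 1.1479·42 + 0.1128·23 + 0.0474·91 = 55.1246
  x_1 = 0.2476·42 + 1.2211·23 + 0.3720·91 = 72.3411
  x_2 = 0.1853·42 + 0.2687·23 + 1.2462·91 = 127.3650
Δx_0 = L[0,1] · Δd_1 = 0.1128 · 17 = 1.9173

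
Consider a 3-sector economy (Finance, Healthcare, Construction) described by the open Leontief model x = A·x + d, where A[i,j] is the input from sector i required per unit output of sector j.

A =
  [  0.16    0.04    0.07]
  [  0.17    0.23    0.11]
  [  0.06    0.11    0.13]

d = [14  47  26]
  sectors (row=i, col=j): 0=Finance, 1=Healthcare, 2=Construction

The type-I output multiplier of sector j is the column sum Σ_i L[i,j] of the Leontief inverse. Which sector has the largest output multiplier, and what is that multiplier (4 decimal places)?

Form M = I − A:
  [  0.84   -0.04   -0.07]
  [ -0.17    0.77   -0.11]
  [ -0.06   -0.11    0.87]
Leontief inverse L = M⁻¹:
  [  1.2140    0.0784    0.1076]
  [  0.2851    1.3410    0.1925]
  [  0.1198    0.1750    1.1812]
Total output x = L · d:
  x_0 = 1.2140·14 + 0.0784·47 + 0.1076·26 = 23.4807
  x_1 = 0.2851·14 + 1.3410·47 + 0.1925·26 = 72.0246
  x_2 = 0.1198·14 + 0.1750·47 + 1.1812·26 = 40.6110
Output multipliers (column sums of L):
  Finance: 1.6190
  Healthcare: 1.5944
  Construction: 1.4813

Finance (1.6190)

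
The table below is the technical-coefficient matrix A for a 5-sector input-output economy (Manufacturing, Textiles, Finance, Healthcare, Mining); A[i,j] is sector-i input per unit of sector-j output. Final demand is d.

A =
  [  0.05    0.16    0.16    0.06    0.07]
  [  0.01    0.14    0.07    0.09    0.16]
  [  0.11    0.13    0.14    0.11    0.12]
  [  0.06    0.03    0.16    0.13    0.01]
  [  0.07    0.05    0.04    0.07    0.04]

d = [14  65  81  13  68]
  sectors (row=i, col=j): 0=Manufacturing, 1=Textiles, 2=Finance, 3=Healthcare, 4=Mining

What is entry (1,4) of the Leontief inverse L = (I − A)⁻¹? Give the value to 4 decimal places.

L[1,4] = 0.2274

Form M = I − A:
  [  0.95   -0.16   -0.16   -0.06   -0.07]
  [ -0.01    0.86   -0.07   -0.09   -0.16]
  [ -0.11   -0.13    0.86   -0.11   -0.12]
  [ -0.06   -0.03   -0.16    0.87   -0.01]
  [ -0.07   -0.05   -0.04   -0.07    0.96]
Leontief inverse L = M⁻¹:
  [  1.1068    0.2600    0.2622    0.1491    0.1584]
  [  0.0576    1.2154    0.1513    0.1671    0.2274]
  [  0.1785    0.2445    1.2658    0.2149    0.2142]
  [  0.1123    0.1060    0.2572    1.2063    0.0706]
  [  0.0993    0.1002    0.0985    0.1165    1.0791]
Total output x = L · d:
  x_0 = 1.1068·14 + 0.2600·65 + 0.2622·81 + 0.1491·13 + 0.1584·68 = 66.3367
  x_1 = 0.0576·14 + 1.2154·65 + 0.1513·81 + 0.1671·13 + 0.2274·68 = 109.7064
  x_2 = 0.1785·14 + 0.2445·65 + 1.2658·81 + 0.2149·13 + 0.2142·68 = 138.2876
  x_3 = 0.1123·14 + 0.1060·65 + 0.2572·81 + 1.2063·13 + 0.0706·68 = 49.7761
  x_4 = 0.0993·14 + 0.1002·65 + 0.0985·81 + 0.1165·13 + 1.0791·68 = 90.7757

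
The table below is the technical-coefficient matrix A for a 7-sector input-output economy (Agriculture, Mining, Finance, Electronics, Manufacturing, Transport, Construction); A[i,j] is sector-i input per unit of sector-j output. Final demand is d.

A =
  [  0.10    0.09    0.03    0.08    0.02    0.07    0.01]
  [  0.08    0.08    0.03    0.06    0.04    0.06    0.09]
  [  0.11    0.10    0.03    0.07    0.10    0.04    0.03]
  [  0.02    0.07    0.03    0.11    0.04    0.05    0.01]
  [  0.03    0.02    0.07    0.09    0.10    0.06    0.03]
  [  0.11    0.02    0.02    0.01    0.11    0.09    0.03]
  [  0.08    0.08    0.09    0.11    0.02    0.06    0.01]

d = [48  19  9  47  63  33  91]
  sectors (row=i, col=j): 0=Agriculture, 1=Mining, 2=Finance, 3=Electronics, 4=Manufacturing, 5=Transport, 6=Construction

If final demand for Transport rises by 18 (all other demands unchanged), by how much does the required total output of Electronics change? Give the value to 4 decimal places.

Form M = I − A:
  [  0.90   -0.09   -0.03   -0.08   -0.02   -0.07   -0.01]
  [ -0.08    0.92   -0.03   -0.06   -0.04   -0.06   -0.09]
  [ -0.11   -0.10    0.97   -0.07   -0.10   -0.04   -0.03]
  [ -0.02   -0.07   -0.03    0.89   -0.04   -0.05   -0.01]
  [ -0.03   -0.02   -0.07   -0.09    0.90   -0.06   -0.03]
  [ -0.11   -0.02   -0.02   -0.01   -0.11    0.91   -0.03]
  [ -0.08   -0.08   -0.09   -0.11   -0.02   -0.06    0.99]
Leontief inverse L = M⁻¹:
  [  1.1509    0.1346    0.0532    0.1277    0.0576    0.1127    0.0319]
  [  0.1363    1.1297    0.0613    0.1165    0.0808    0.1068    0.1128]
  [  0.1672    0.1519    1.0625    0.1316    0.1466    0.0902    0.0562]
  [  0.0561    0.1044    0.0502    1.1514    0.0734    0.0834    0.0280]
  [  0.0752    0.0601    0.0978    0.1415    1.1460    0.1006    0.0484]
  [  0.1600    0.0572    0.0473    0.0561    0.1534    1.1334    0.0478]
  [  0.1367    0.1323    0.1163    0.1659    0.0651    0.1059    1.0339]
Total output x = L · d:
  x_0 = 1.1509·48 + 0.1346·19 + 0.0532·9 + 0.1277·47 + 0.0576·63 + 0.1127·33 + 0.0319·91 = 74.5368
  x_1 = 0.1363·48 + 1.1297·19 + 0.0613·9 + 0.1165·47 + 0.0808·63 + 0.1068·33 + 0.1128·91 = 52.9130
  x_2 = 0.1672·48 + 0.1519·19 + 1.0625·9 + 0.1316·47 + 0.1466·63 + 0.0902·33 + 0.0562·91 = 43.9902
  x_3 = 0.0561·48 + 0.1044·19 + 0.0502·9 + 1.1514·47 + 0.0734·63 + 0.0834·33 + 0.0280·91 = 69.1697
  x_4 = 0.0752·48 + 0.0601·19 + 0.0978·9 + 0.1415·47 + 1.1460·63 + 0.1006·33 + 0.0484·91 = 92.2022
  x_5 = 0.1600·48 + 0.0572·19 + 0.0473·9 + 0.0561·47 + 0.1534·63 + 1.1334·33 + 0.0478·91 = 63.2517
  x_6 = 0.1367·48 + 0.1323·19 + 0.1163·9 + 0.1659·47 + 0.0651·63 + 0.1059·33 + 1.0339·91 = 119.5989
Δx_3 = L[3,5] · Δd_5 = 0.0834 · 18 = 1.5005

1.5005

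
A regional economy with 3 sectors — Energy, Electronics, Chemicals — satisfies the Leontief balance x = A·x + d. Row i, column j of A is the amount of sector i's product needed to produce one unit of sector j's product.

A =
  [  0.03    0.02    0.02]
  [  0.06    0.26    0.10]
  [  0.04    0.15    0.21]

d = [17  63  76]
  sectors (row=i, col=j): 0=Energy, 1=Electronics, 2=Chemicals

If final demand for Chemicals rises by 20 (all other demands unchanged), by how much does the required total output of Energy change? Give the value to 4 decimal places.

Form M = I − A:
  [  0.97   -0.02   -0.02]
  [ -0.06    0.74   -0.10]
  [ -0.04   -0.15    0.79]
Leontief inverse L = M⁻¹:
  [  1.0343    0.0341    0.0305]
  [  0.0933    1.3900    0.1783]
  [  0.0701    0.2657    1.3012]
Total output x = L · d:
  x_0 = 1.0343·17 + 0.0341·63 + 0.0305·76 = 22.0522
  x_1 = 0.0933·17 + 1.3900·63 + 0.1783·76 = 102.7098
  x_2 = 0.0701·17 + 0.2657·63 + 1.3012·76 = 116.8210
Δx_0 = L[0,2] · Δd_2 = 0.0305 · 20 = 0.6101

0.6101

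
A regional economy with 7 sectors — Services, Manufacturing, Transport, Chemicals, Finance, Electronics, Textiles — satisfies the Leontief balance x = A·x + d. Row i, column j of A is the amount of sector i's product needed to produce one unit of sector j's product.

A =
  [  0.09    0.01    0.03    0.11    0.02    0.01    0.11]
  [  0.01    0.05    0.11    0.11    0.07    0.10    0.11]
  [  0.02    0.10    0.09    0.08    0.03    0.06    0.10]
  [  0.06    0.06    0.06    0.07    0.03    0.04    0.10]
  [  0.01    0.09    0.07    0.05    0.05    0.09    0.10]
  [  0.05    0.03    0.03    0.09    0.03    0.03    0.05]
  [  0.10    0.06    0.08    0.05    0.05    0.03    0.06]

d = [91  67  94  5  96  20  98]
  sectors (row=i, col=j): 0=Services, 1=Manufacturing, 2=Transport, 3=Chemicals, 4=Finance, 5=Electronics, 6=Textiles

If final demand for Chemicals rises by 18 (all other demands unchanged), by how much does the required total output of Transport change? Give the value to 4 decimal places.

Form M = I − A:
  [  0.91   -0.01   -0.03   -0.11   -0.02   -0.01   -0.11]
  [ -0.01    0.95   -0.11   -0.11   -0.07   -0.10   -0.11]
  [ -0.02   -0.10    0.91   -0.08   -0.03   -0.06   -0.10]
  [ -0.06   -0.06   -0.06    0.93   -0.03   -0.04   -0.10]
  [ -0.01   -0.09   -0.07   -0.05    0.95   -0.09   -0.10]
  [ -0.05   -0.03   -0.03   -0.09   -0.03    0.97   -0.05]
  [ -0.10   -0.06   -0.08   -0.05   -0.05   -0.03    0.94]
Leontief inverse L = M⁻¹:
  [  1.1328    0.0459    0.0731    0.1608    0.0447    0.0369    0.1695]
  [  0.0592    1.1112    0.1790    0.1848    0.1096    0.1501    0.1953]
  [  0.0626    0.1521    1.1532    0.1478    0.0662    0.1053    0.1762]
  [  0.1011    0.1027    0.1119    1.1285    0.0600    0.0758    0.1662]
  [  0.0498    0.1390    0.1288    0.1138    1.0848    0.1334    0.1704]
  [  0.0803    0.0606    0.0661    0.1326    0.0510    1.0554    0.0992]
  [  0.1402    0.1035    0.1322    0.1118    0.0799    0.0673    1.1304]
Total output x = L · d:
  x_0 = 1.1328·91 + 0.0459·67 + 0.0731·94 + 0.1608·5 + 0.0447·96 + 0.0369·20 + 0.1695·98 = 135.4692
  x_1 = 0.0592·91 + 1.1112·67 + 0.1790·94 + 0.1848·5 + 0.1096·96 + 0.1501·20 + 0.1953·98 = 130.2613
  x_2 = 0.0626·91 + 0.1521·67 + 1.1532·94 + 0.1478·5 + 0.0662·96 + 0.1053·20 + 0.1762·98 = 150.7551
  x_3 = 0.1011·91 + 0.1027·67 + 0.1119·94 + 1.1285·5 + 0.0600·96 + 0.0758·20 + 0.1662·98 = 55.8033
  x_4 = 0.0498·91 + 0.1390·67 + 0.1288·94 + 0.1138·5 + 1.0848·96 + 0.1334·20 + 0.1704·98 = 150.0282
  x_5 = 0.0803·91 + 0.0606·67 + 0.0661·94 + 0.1326·5 + 0.0510·96 + 1.0554·20 + 0.0992·98 = 53.9703
  x_6 = 0.1402·91 + 0.1035·67 + 0.1322·94 + 0.1118·5 + 0.0799·96 + 0.0673·20 + 1.1304·98 = 152.4826
Δx_2 = L[2,3] · Δd_3 = 0.1478 · 18 = 2.6608

2.6608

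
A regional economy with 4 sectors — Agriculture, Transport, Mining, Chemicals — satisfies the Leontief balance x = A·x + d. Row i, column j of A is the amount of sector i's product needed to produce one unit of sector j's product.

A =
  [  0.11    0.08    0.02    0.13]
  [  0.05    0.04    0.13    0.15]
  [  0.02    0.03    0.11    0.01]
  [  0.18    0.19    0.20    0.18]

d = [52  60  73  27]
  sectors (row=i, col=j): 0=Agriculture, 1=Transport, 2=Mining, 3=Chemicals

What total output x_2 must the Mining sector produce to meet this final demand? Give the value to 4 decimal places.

Form M = I − A:
  [  0.89   -0.08   -0.02   -0.13]
  [ -0.05    0.96   -0.13   -0.15]
  [ -0.02   -0.03    0.89   -0.01]
  [ -0.18   -0.19   -0.20    0.82]
Leontief inverse L = M⁻¹:
  [  1.1771    0.1434    0.0955    0.2140]
  [  0.1115    1.1015    0.2132    0.2218]
  [  0.0335    0.0437    1.1368    0.0272]
  [  0.2924    0.2974    0.3476    1.3245]
Total output x = L · d:
  x_0 = 1.1771·52 + 0.1434·60 + 0.0955·73 + 0.2140·27 = 82.5636
  x_1 = 0.1115·52 + 1.1015·60 + 0.2132·73 + 0.2218·27 = 93.4452
  x_2 = 0.0335·52 + 0.0437·60 + 1.1368·73 + 0.0272·27 = 88.0860
  x_3 = 0.2924·52 + 0.2974·60 + 0.3476·73 + 1.3245·27 = 94.1869

88.0860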